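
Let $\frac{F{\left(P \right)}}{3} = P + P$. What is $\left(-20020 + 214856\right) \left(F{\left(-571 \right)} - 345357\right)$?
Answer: $-67955484588$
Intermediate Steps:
$F{\left(P \right)} = 6 P$ ($F{\left(P \right)} = 3 \left(P + P\right) = 3 \cdot 2 P = 6 P$)
$\left(-20020 + 214856\right) \left(F{\left(-571 \right)} - 345357\right) = \left(-20020 + 214856\right) \left(6 \left(-571\right) - 345357\right) = 194836 \left(-3426 - 345357\right) = 194836 \left(-348783\right) = -67955484588$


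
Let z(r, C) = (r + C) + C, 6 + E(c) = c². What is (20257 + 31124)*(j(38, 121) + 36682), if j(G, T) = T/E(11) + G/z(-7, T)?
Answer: 10187453246751/5405 ≈ 1.8848e+9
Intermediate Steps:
E(c) = -6 + c²
z(r, C) = r + 2*C (z(r, C) = (C + r) + C = r + 2*C)
j(G, T) = T/115 + G/(-7 + 2*T) (j(G, T) = T/(-6 + 11²) + G/(-7 + 2*T) = T/(-6 + 121) + G/(-7 + 2*T) = T/115 + G/(-7 + 2*T))
(20257 + 31124)*(j(38, 121) + 36682) = (20257 + 31124)*((115*38 + 121*(-7 + 2*121))/(115*(-7 + 2*121)) + 36682) = 51381*((4370 + 121*(-7 + 242))/(115*(-7 + 242)) + 36682) = 51381*((1/115)*(4370 + 121*235)/235 + 36682) = 51381*((1/115)*(1/235)*(4370 + 28435) + 36682) = 51381*((1/115)*(1/235)*32805 + 36682) = 51381*(6561/5405 + 36682) = 51381*(198272771/5405) = 10187453246751/5405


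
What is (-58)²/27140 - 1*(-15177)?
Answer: 102976786/6785 ≈ 15177.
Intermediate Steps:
(-58)²/27140 - 1*(-15177) = 3364*(1/27140) + 15177 = 841/6785 + 15177 = 102976786/6785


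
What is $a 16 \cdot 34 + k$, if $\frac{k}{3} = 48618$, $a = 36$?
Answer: $165438$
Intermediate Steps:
$k = 145854$ ($k = 3 \cdot 48618 = 145854$)
$a 16 \cdot 34 + k = 36 \cdot 16 \cdot 34 + 145854 = 576 \cdot 34 + 145854 = 19584 + 145854 = 165438$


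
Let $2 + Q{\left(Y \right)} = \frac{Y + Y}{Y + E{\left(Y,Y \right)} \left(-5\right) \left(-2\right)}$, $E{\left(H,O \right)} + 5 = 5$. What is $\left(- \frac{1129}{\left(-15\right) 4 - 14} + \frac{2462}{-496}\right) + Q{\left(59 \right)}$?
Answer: $\frac{94449}{9176} \approx 10.293$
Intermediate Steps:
$E{\left(H,O \right)} = 0$ ($E{\left(H,O \right)} = -5 + 5 = 0$)
$Q{\left(Y \right)} = 0$ ($Q{\left(Y \right)} = -2 + \frac{Y + Y}{Y + 0 \left(-5\right) \left(-2\right)} = -2 + \frac{2 Y}{Y + 0 \left(-2\right)} = -2 + \frac{2 Y}{Y + 0} = -2 + \frac{2 Y}{Y} = -2 + 2 = 0$)
$\left(- \frac{1129}{\left(-15\right) 4 - 14} + \frac{2462}{-496}\right) + Q{\left(59 \right)} = \left(- \frac{1129}{\left(-15\right) 4 - 14} + \frac{2462}{-496}\right) + 0 = \left(- \frac{1129}{-60 - 14} + 2462 \left(- \frac{1}{496}\right)\right) + 0 = \left(- \frac{1129}{-74} - \frac{1231}{248}\right) + 0 = \left(\left(-1129\right) \left(- \frac{1}{74}\right) - \frac{1231}{248}\right) + 0 = \left(\frac{1129}{74} - \frac{1231}{248}\right) + 0 = \frac{94449}{9176} + 0 = \frac{94449}{9176}$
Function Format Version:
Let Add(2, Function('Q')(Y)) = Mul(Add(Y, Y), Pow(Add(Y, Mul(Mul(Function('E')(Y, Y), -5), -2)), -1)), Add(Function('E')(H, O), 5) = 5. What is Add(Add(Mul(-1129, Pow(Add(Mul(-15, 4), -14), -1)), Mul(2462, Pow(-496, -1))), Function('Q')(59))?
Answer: Rational(94449, 9176) ≈ 10.293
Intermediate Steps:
Function('E')(H, O) = 0 (Function('E')(H, O) = Add(-5, 5) = 0)
Function('Q')(Y) = 0 (Function('Q')(Y) = Add(-2, Mul(Add(Y, Y), Pow(Add(Y, Mul(Mul(0, -5), -2)), -1))) = Add(-2, Mul(Mul(2, Y), Pow(Add(Y, Mul(0, -2)), -1))) = Add(-2, Mul(Mul(2, Y), Pow(Add(Y, 0), -1))) = Add(-2, Mul(Mul(2, Y), Pow(Y, -1))) = Add(-2, 2) = 0)
Add(Add(Mul(-1129, Pow(Add(Mul(-15, 4), -14), -1)), Mul(2462, Pow(-496, -1))), Function('Q')(59)) = Add(Add(Mul(-1129, Pow(Add(Mul(-15, 4), -14), -1)), Mul(2462, Pow(-496, -1))), 0) = Add(Add(Mul(-1129, Pow(Add(-60, -14), -1)), Mul(2462, Rational(-1, 496))), 0) = Add(Add(Mul(-1129, Pow(-74, -1)), Rational(-1231, 248)), 0) = Add(Add(Mul(-1129, Rational(-1, 74)), Rational(-1231, 248)), 0) = Add(Add(Rational(1129, 74), Rational(-1231, 248)), 0) = Add(Rational(94449, 9176), 0) = Rational(94449, 9176)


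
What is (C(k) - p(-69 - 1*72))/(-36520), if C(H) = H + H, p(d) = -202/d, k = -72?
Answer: 10253/2574660 ≈ 0.0039823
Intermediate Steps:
C(H) = 2*H
(C(k) - p(-69 - 1*72))/(-36520) = (2*(-72) - (-202)/(-69 - 1*72))/(-36520) = (-144 - (-202)/(-69 - 72))*(-1/36520) = (-144 - (-202)/(-141))*(-1/36520) = (-144 - (-202)*(-1)/141)*(-1/36520) = (-144 - 1*202/141)*(-1/36520) = (-144 - 202/141)*(-1/36520) = -20506/141*(-1/36520) = 10253/2574660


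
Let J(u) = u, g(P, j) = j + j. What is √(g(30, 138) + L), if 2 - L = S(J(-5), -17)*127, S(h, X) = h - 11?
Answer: √2310 ≈ 48.062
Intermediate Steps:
g(P, j) = 2*j
S(h, X) = -11 + h
L = 2034 (L = 2 - (-11 - 5)*127 = 2 - (-16)*127 = 2 - 1*(-2032) = 2 + 2032 = 2034)
√(g(30, 138) + L) = √(2*138 + 2034) = √(276 + 2034) = √2310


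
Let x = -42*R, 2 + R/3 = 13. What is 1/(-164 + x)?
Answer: -1/1550 ≈ -0.00064516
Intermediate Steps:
R = 33 (R = -6 + 3*13 = -6 + 39 = 33)
x = -1386 (x = -42*33 = -1386)
1/(-164 + x) = 1/(-164 - 1386) = 1/(-1550) = -1/1550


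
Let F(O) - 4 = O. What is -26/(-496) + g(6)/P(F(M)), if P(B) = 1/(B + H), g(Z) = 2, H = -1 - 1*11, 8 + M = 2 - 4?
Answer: -8915/248 ≈ -35.948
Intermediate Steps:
M = -10 (M = -8 + (2 - 4) = -8 - 2 = -10)
H = -12 (H = -1 - 11 = -12)
F(O) = 4 + O
P(B) = 1/(-12 + B) (P(B) = 1/(B - 12) = 1/(-12 + B))
-26/(-496) + g(6)/P(F(M)) = -26/(-496) + 2/(1/(-12 + (4 - 10))) = -26*(-1/496) + 2/(1/(-12 - 6)) = 13/248 + 2/(1/(-18)) = 13/248 + 2/(-1/18) = 13/248 + 2*(-18) = 13/248 - 36 = -8915/248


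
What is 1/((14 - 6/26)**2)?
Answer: 169/32041 ≈ 0.0052745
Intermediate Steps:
1/((14 - 6/26)**2) = 1/((14 - 6*1/26)**2) = 1/((14 - 3/13)**2) = 1/((179/13)**2) = 1/(32041/169) = 169/32041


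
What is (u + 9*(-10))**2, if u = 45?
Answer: 2025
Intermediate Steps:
(u + 9*(-10))**2 = (45 + 9*(-10))**2 = (45 - 90)**2 = (-45)**2 = 2025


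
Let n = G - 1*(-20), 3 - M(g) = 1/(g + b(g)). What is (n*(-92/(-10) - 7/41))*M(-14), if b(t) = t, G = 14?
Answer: 534939/574 ≈ 931.95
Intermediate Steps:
M(g) = 3 - 1/(2*g) (M(g) = 3 - 1/(g + g) = 3 - 1/(2*g))
n = 34 (n = 14 - 1*(-20) = 14 + 20 = 34)
(n*(-92/(-10) - 7/41))*M(-14) = (34*(-92/(-10) - 7/41))*(3 - ½/(-14)) = (34*(-92*(-⅒) - 7*1/41))*(3 - ½*(-1/14)) = (34*(46/5 - 7/41))*(3 + 1/28) = (34*(1851/205))*(85/28) = (62934/205)*(85/28) = 534939/574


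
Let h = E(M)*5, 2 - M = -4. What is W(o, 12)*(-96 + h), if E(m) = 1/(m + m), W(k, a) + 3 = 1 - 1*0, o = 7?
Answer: 1147/6 ≈ 191.17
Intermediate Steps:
M = 6 (M = 2 - 1*(-4) = 2 + 4 = 6)
W(k, a) = -2 (W(k, a) = -3 + (1 - 1*0) = -3 + (1 + 0) = -3 + 1 = -2)
E(m) = 1/(2*m)
h = 5/12 (h = ((½)/6)*5 = ((½)*(⅙))*5 = (1/12)*5 = 5/12 ≈ 0.41667)
W(o, 12)*(-96 + h) = -2*(-96 + 5/12) = -2*(-1147/12) = 1147/6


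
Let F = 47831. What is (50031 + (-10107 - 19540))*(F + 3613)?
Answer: 1048634496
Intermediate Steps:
(50031 + (-10107 - 19540))*(F + 3613) = (50031 + (-10107 - 19540))*(47831 + 3613) = (50031 - 29647)*51444 = 20384*51444 = 1048634496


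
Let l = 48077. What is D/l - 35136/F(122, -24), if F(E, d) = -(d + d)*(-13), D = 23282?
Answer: 35495030/625001 ≈ 56.792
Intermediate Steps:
F(E, d) = 26*d (F(E, d) = -2*d*(-13) = -(-26)*d = 26*d)
D/l - 35136/F(122, -24) = 23282/48077 - 35136/(26*(-24)) = 23282*(1/48077) - 35136/(-624) = 23282/48077 - 35136*(-1/624) = 23282/48077 + 732/13 = 35495030/625001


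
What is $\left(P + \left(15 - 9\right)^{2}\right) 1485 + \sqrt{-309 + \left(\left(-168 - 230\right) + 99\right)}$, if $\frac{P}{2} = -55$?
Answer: $-109890 + 4 i \sqrt{38} \approx -1.0989 \cdot 10^{5} + 24.658 i$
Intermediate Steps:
$P = -110$ ($P = 2 \left(-55\right) = -110$)
$\left(P + \left(15 - 9\right)^{2}\right) 1485 + \sqrt{-309 + \left(\left(-168 - 230\right) + 99\right)} = \left(-110 + \left(15 - 9\right)^{2}\right) 1485 + \sqrt{-309 + \left(\left(-168 - 230\right) + 99\right)} = \left(-110 + 6^{2}\right) 1485 + \sqrt{-309 + \left(-398 + 99\right)} = \left(-110 + 36\right) 1485 + \sqrt{-309 - 299} = \left(-74\right) 1485 + \sqrt{-608} = -109890 + 4 i \sqrt{38}$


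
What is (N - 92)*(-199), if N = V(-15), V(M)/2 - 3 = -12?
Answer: 21890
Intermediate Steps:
V(M) = -18 (V(M) = 6 + 2*(-12) = 6 - 24 = -18)
N = -18
(N - 92)*(-199) = (-18 - 92)*(-199) = -110*(-199) = 21890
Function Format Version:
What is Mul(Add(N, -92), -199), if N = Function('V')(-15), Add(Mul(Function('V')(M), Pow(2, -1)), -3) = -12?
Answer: 21890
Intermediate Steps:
Function('V')(M) = -18 (Function('V')(M) = Add(6, Mul(2, -12)) = Add(6, -24) = -18)
N = -18
Mul(Add(N, -92), -199) = Mul(Add(-18, -92), -199) = Mul(-110, -199) = 21890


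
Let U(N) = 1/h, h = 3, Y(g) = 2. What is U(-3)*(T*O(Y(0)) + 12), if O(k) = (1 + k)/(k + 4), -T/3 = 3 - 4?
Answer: 9/2 ≈ 4.5000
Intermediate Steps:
T = 3 (T = -3*(3 - 4) = -3*(-1) = 3)
O(k) = (1 + k)/(4 + k)
U(N) = ⅓ (U(N) = 1/3 = ⅓)
U(-3)*(T*O(Y(0)) + 12) = (3*((1 + 2)/(4 + 2)) + 12)/3 = (3*(3/6) + 12)/3 = (3*((⅙)*3) + 12)/3 = (3*(½) + 12)/3 = (3/2 + 12)/3 = (⅓)*(27/2) = 9/2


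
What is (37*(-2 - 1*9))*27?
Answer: -10989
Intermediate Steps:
(37*(-2 - 1*9))*27 = (37*(-2 - 9))*27 = (37*(-11))*27 = -407*27 = -10989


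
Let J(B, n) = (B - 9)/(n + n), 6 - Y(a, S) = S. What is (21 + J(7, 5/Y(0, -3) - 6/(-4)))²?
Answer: 576081/1369 ≈ 420.80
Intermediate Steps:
Y(a, S) = 6 - S
J(B, n) = (-9 + B)/(2*n) (J(B, n) = (-9 + B)/((2*n)) = (-9 + B)*(1/(2*n)) = (-9 + B)/(2*n))
(21 + J(7, 5/Y(0, -3) - 6/(-4)))² = (21 + (-9 + 7)/(2*(5/(6 - 1*(-3)) - 6/(-4))))² = (21 + (½)*(-2)/(5/(6 + 3) - 6*(-¼)))² = (21 + (½)*(-2)/(5/9 + 3/2))² = (21 + (½)*(-2)/(37/18))² = (21 + (½)*(18/37)*(-2))² = (21 - 18/37)² = (759/37)² = 576081/1369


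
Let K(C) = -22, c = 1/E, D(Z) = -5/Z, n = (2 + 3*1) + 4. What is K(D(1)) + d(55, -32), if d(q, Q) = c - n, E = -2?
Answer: -63/2 ≈ -31.500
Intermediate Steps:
n = 9 (n = (2 + 3) + 4 = 5 + 4 = 9)
c = -1/2 (c = 1/(-2) = -1/2 ≈ -0.50000)
d(q, Q) = -19/2 (d(q, Q) = -1/2 - 1*9 = -1/2 - 9 = -19/2)
K(D(1)) + d(55, -32) = -22 - 19/2 = -63/2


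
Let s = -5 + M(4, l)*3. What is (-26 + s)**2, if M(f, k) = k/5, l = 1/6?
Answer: 95481/100 ≈ 954.81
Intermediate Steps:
l = 1/6 ≈ 0.16667
M(f, k) = k/5 (M(f, k) = k*(1/5) = k/5)
s = -49/10 (s = -5 + ((1/5)*(1/6))*3 = -5 + (1/30)*3 = -5 + 1/10 = -49/10 ≈ -4.9000)
(-26 + s)**2 = (-26 - 49/10)**2 = (-309/10)**2 = 95481/100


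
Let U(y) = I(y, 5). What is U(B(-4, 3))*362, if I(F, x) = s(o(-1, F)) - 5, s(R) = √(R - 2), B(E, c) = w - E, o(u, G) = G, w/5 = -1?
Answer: -1810 + 362*I*√3 ≈ -1810.0 + 627.0*I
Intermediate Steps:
w = -5 (w = 5*(-1) = -5)
B(E, c) = -5 - E
s(R) = √(-2 + R)
I(F, x) = -5 + √(-2 + F) (I(F, x) = √(-2 + F) - 5 = -5 + √(-2 + F))
U(y) = -5 + √(-2 + y)
U(B(-4, 3))*362 = (-5 + √(-2 + (-5 - 1*(-4))))*362 = (-5 + √(-2 + (-5 + 4)))*362 = (-5 + √(-2 - 1))*362 = (-5 + √(-3))*362 = (-5 + I*√3)*362 = -1810 + 362*I*√3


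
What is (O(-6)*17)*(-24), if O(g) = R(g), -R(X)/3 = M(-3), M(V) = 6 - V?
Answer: 11016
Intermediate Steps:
R(X) = -27 (R(X) = -3*(6 - 1*(-3)) = -3*(6 + 3) = -3*9 = -27)
O(g) = -27
(O(-6)*17)*(-24) = -27*17*(-24) = -459*(-24) = 11016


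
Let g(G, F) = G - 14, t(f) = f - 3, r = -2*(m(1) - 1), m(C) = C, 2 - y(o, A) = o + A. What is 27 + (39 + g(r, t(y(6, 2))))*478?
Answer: 11977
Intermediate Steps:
y(o, A) = 2 - A - o (y(o, A) = 2 - (o + A) = 2 - (A + o) = 2 + (-A - o) = 2 - A - o)
r = 0 (r = -2*(1 - 1) = -2*0 = 0)
t(f) = -3 + f
g(G, F) = -14 + G
27 + (39 + g(r, t(y(6, 2))))*478 = 27 + (39 + (-14 + 0))*478 = 27 + (39 - 14)*478 = 27 + 25*478 = 27 + 11950 = 11977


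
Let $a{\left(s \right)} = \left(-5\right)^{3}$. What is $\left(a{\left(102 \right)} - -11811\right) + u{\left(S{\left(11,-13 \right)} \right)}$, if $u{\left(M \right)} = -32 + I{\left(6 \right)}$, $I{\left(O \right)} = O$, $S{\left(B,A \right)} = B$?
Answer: $11660$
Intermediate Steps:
$u{\left(M \right)} = -26$ ($u{\left(M \right)} = -32 + 6 = -26$)
$a{\left(s \right)} = -125$
$\left(a{\left(102 \right)} - -11811\right) + u{\left(S{\left(11,-13 \right)} \right)} = \left(-125 - -11811\right) - 26 = \left(-125 + 11811\right) - 26 = 11686 - 26 = 11660$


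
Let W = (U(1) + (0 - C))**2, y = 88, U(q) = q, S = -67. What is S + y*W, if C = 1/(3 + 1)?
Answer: -35/2 ≈ -17.500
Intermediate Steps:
C = 1/4 ≈ 0.25000
W = 9/16 (W = (1 + (0 - 1*1/4))**2 = (1 + (0 - 1/4))**2 = (1 - 1/4)**2 = (3/4)**2 = 9/16 ≈ 0.56250)
S + y*W = -67 + 88*(9/16) = -67 + 99/2 = -35/2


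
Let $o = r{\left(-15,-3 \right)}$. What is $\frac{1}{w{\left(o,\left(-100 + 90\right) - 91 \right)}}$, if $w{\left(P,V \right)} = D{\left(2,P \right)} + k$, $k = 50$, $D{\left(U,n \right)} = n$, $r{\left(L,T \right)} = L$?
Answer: $\frac{1}{35} \approx 0.028571$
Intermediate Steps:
$o = -15$
$w{\left(P,V \right)} = 50 + P$ ($w{\left(P,V \right)} = P + 50 = 50 + P$)
$\frac{1}{w{\left(o,\left(-100 + 90\right) - 91 \right)}} = \frac{1}{50 - 15} = \frac{1}{35}$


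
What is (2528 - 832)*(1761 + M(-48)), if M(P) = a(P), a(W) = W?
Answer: 2905248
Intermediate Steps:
M(P) = P
(2528 - 832)*(1761 + M(-48)) = (2528 - 832)*(1761 - 48) = 1696*1713 = 2905248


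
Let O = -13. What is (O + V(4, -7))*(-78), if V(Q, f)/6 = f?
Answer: 4290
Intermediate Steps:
V(Q, f) = 6*f
(O + V(4, -7))*(-78) = (-13 + 6*(-7))*(-78) = (-13 - 42)*(-78) = -55*(-78) = 4290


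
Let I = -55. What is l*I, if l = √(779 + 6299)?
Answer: -55*√7078 ≈ -4627.2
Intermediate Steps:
l = √7078 ≈ 84.131
l*I = √7078*(-55) = -55*√7078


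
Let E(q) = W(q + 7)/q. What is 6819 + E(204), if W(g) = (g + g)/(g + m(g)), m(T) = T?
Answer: 1391077/204 ≈ 6819.0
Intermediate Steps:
W(g) = 1 (W(g) = (g + g)/(g + g) = (2*g)/((2*g)) = (2*g)*(1/(2*g)) = 1)
E(q) = 1/q
6819 + E(204) = 6819 + 1/204 = 1391077/204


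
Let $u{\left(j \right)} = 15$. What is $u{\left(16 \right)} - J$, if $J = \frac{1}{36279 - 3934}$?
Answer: $\frac{485174}{32345} \approx 15.0$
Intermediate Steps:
$J = \frac{1}{32345} \approx 3.0917 \cdot 10^{-5}$
$u{\left(16 \right)} - J = 15 - \frac{1}{32345} = \frac{485174}{32345}$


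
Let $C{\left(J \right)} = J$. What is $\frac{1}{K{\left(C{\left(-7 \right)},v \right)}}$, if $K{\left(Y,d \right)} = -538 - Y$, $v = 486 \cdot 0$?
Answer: $- \frac{1}{531} \approx -0.0018832$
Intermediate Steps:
$v = 0$
$\frac{1}{K{\left(C{\left(-7 \right)},v \right)}} = \frac{1}{-538 - -7} = \frac{1}{-538 + 7} = \frac{1}{-531} = - \frac{1}{531}$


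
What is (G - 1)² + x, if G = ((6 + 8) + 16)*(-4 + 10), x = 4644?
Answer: 36685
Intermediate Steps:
G = 180 (G = (14 + 16)*6 = 30*6 = 180)
(G - 1)² + x = (180 - 1)² + 4644 = 179² + 4644 = 32041 + 4644 = 36685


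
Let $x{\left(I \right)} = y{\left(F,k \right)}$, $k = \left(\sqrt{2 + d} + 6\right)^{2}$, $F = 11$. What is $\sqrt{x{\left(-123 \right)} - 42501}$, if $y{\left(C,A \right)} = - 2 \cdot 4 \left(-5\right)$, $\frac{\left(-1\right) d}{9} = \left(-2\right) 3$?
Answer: $i \sqrt{42461} \approx 206.06 i$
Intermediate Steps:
$d = 54$ ($d = - 9 \left(\left(-2\right) 3\right) = \left(-9\right) \left(-6\right) = 54$)
$k = \left(6 + 2 \sqrt{14}\right)^{2}$ ($k = \left(\sqrt{2 + 54} + 6\right)^{2} = \left(\sqrt{56} + 6\right)^{2} = \left(2 \sqrt{14} + 6\right)^{2} = \left(6 + 2 \sqrt{14}\right)^{2} \approx 181.8$)
$y{\left(C,A \right)} = 40$ ($y{\left(C,A \right)} = \left(-2\right) \left(-20\right) = 40$)
$x{\left(I \right)} = 40$
$\sqrt{x{\left(-123 \right)} - 42501} = \sqrt{40 - 42501} = \sqrt{-42461} = i \sqrt{42461}$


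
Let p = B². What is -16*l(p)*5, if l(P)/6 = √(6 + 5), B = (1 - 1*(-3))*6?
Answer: -480*√11 ≈ -1592.0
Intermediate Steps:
B = 24 (B = (1 + 3)*6 = 4*6 = 24)
p = 576 (p = 24² = 576)
l(P) = 6*√11 (l(P) = 6*√(6 + 5) = 6*√11)
-16*l(p)*5 = -96*√11*5 = -480*√11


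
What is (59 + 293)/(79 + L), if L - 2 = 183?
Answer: 4/3 ≈ 1.3333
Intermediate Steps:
L = 185 (L = 2 + 183 = 185)
(59 + 293)/(79 + L) = (59 + 293)/(79 + 185) = 352/264 = 352*(1/264) = 4/3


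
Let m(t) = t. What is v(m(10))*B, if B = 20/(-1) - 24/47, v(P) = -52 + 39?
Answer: 12532/47 ≈ 266.64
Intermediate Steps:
v(P) = -13
B = -964/47 (B = 20*(-1) - 24*1/47 = -20 - 24/47 = -964/47 ≈ -20.511)
v(m(10))*B = -13*(-964/47) = 12532/47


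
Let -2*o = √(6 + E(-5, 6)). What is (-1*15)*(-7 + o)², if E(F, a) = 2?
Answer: -765 - 210*√2 ≈ -1062.0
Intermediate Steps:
o = -√2 (o = -√(6 + 2)/2 = -√2 ≈ -1.4142)
(-1*15)*(-7 + o)² = (-1*15)*(-7 - √2)² = -15*(-7 - √2)²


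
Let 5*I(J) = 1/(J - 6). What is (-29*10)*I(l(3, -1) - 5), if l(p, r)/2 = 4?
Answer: 58/3 ≈ 19.333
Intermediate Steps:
l(p, r) = 8 (l(p, r) = 2*4 = 8)
I(J) = 1/(5*(-6 + J)) (I(J) = 1/(5*(J - 6)) = 1/(5*(-6 + J)))
(-29*10)*I(l(3, -1) - 5) = (-29*10)*(1/(5*(-6 + (8 - 5)))) = -58/(-6 + 3) = -58/(-3) = -58*(-1)/3 = -290*(-1/15) = 58/3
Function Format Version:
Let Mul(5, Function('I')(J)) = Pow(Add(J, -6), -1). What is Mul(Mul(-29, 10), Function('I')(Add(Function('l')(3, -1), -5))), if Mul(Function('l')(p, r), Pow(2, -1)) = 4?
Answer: Rational(58, 3) ≈ 19.333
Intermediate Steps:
Function('l')(p, r) = 8 (Function('l')(p, r) = Mul(2, 4) = 8)
Function('I')(J) = Mul(Rational(1, 5), Pow(Add(-6, J), -1)) (Function('I')(J) = Mul(Rational(1, 5), Pow(Add(J, -6), -1)) = Mul(Rational(1, 5), Pow(Add(-6, J), -1)))
Mul(Mul(-29, 10), Function('I')(Add(Function('l')(3, -1), -5))) = Mul(Mul(-29, 10), Mul(Rational(1, 5), Pow(Add(-6, Add(8, -5)), -1))) = Mul(-290, Mul(Rational(1, 5), Pow(Add(-6, 3), -1))) = Mul(-290, Mul(Rational(1, 5), Pow(-3, -1))) = Mul(-290, Mul(Rational(1, 5), Rational(-1, 3))) = Mul(-290, Rational(-1, 15)) = Rational(58, 3)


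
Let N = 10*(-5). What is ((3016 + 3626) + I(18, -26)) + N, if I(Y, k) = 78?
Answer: 6670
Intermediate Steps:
N = -50
((3016 + 3626) + I(18, -26)) + N = ((3016 + 3626) + 78) - 50 = (6642 + 78) - 50 = 6720 - 50 = 6670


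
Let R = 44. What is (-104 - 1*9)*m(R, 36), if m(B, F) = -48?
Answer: 5424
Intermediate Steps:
(-104 - 1*9)*m(R, 36) = (-104 - 1*9)*(-48) = (-104 - 9)*(-48) = -113*(-48) = 5424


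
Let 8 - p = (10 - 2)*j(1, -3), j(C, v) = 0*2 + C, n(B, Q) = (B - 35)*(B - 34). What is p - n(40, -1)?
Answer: -30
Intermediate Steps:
n(B, Q) = (-35 + B)*(-34 + B)
j(C, v) = C (j(C, v) = 0 + C = C)
p = 0 (p = 8 - (10 - 2) = 8 - 8 = 0)
p - n(40, -1) = 0 - (1190 + 40² - 69*40) = 0 - (1190 + 1600 - 2760) = 0 - 1*30 = 0 - 30 = -30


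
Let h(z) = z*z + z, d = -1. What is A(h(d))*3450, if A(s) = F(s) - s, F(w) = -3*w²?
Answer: 0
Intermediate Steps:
h(z) = z + z² (h(z) = z² + z = z + z²)
A(s) = -s - 3*s² (A(s) = -3*s² - s = -s - 3*s²)
A(h(d))*3450 = ((-(1 - 1))*(-1 - (-3)*(1 - 1)))*3450 = ((-1*0)*(-1 - (-3)*0))*3450 = (0*(-1 - 3*0))*3450 = (0*(-1 + 0))*3450 = (0*(-1))*3450 = 0*3450 = 0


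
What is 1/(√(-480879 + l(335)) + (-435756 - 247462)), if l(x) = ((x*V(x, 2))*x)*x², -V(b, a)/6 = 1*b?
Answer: -683218/25781633072653 - I*√25314846237129/25781633072653 ≈ -2.65e-8 - 1.9515e-7*I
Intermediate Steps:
V(b, a) = -6*b
l(x) = -6*x⁵ (l(x) = ((x*(-6*x))*x)*x² = ((-6*x²)*x)*x² = (-6*x³)*x² = -6*x⁵)
1/(√(-480879 + l(335)) + (-435756 - 247462)) = 1/(√(-480879 - 6*335⁵) + (-435756 - 247462)) = 1/(√(-480879 - 6*4219140959375) - 683218) = 1/(√(-480879 - 25314845756250) - 683218) = 1/(√(-25314846237129) - 683218) = 1/(I*√25314846237129 - 683218) = 1/(-683218 + I*√25314846237129)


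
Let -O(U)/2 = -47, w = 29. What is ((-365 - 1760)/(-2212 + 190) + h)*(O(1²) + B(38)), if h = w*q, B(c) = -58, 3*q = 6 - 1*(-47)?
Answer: 6228378/337 ≈ 18482.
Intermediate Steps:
q = 53/3 (q = (6 - 1*(-47))/3 = (6 + 47)/3 = (⅓)*53 = 53/3 ≈ 17.667)
O(U) = 94 (O(U) = -2*(-47) = 94)
h = 1537/3 (h = 29*(53/3) = 1537/3 ≈ 512.33)
((-365 - 1760)/(-2212 + 190) + h)*(O(1²) + B(38)) = ((-365 - 1760)/(-2212 + 190) + 1537/3)*(94 - 58) = (-2125/(-2022) + 1537/3)*36 = (-2125*(-1/2022) + 1537/3)*36 = (2125/2022 + 1537/3)*36 = (346021/674)*36 = 6228378/337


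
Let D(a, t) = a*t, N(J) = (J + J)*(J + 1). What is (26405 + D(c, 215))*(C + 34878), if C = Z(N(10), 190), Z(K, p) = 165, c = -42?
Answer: 608872125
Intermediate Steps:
N(J) = 2*J*(1 + J) (N(J) = (2*J)*(1 + J) = 2*J*(1 + J))
C = 165
(26405 + D(c, 215))*(C + 34878) = (26405 - 42*215)*(165 + 34878) = (26405 - 9030)*35043 = 17375*35043 = 608872125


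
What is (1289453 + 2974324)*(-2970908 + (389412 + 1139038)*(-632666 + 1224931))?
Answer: 3859760543493847734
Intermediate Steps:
(1289453 + 2974324)*(-2970908 + (389412 + 1139038)*(-632666 + 1224931)) = 4263777*(-2970908 + 1528450*592265) = 4263777*(-2970908 + 905247439250) = 4263777*905244468342 = 3859760543493847734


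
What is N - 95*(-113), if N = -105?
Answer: 10630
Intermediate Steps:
N - 95*(-113) = -105 - 95*(-113) = -105 + 10735 = 10630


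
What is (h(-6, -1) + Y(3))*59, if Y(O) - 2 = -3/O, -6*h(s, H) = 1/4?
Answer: 1357/24 ≈ 56.542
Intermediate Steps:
h(s, H) = -1/24 (h(s, H) = -1/6/4 = -1/6*1/4 = -1/24)
Y(O) = 2 - 3/O
(h(-6, -1) + Y(3))*59 = (-1/24 + (2 - 3/3))*59 = (-1/24 + (2 - 3*1/3))*59 = (-1/24 + (2 - 1))*59 = (-1/24 + 1)*59 = (23/24)*59 = 1357/24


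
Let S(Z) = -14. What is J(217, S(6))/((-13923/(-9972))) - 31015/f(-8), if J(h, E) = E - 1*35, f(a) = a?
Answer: 6792267/1768 ≈ 3841.8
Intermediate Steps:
J(h, E) = -35 + E (J(h, E) = E - 35 = -35 + E)
J(217, S(6))/((-13923/(-9972))) - 31015/f(-8) = (-35 - 14)/((-13923/(-9972))) - 31015/(-8) = -49/((-13923*(-1/9972))) - 31015*(-1/8) = -49/1547/1108 + 31015/8 = -49*1108/1547 + 31015/8 = -7756/221 + 31015/8 = 6792267/1768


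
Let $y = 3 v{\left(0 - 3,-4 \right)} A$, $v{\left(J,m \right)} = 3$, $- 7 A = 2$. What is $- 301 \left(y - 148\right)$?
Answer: $45322$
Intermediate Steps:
$A = - \frac{2}{7}$ ($A = \left(- \frac{1}{7}\right) 2 = - \frac{2}{7} \approx -0.28571$)
$y = - \frac{18}{7}$ ($y = 3 \cdot 3 \left(- \frac{2}{7}\right) = 9 \left(- \frac{2}{7}\right) = - \frac{18}{7} \approx -2.5714$)
$- 301 \left(y - 148\right) = - 301 \left(- \frac{18}{7} - 148\right) = \left(-301\right) \left(- \frac{1054}{7}\right) = 45322$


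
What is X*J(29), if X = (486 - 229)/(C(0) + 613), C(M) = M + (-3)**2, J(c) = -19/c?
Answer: -4883/18038 ≈ -0.27071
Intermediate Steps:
C(M) = 9 + M (C(M) = M + 9 = 9 + M)
X = 257/622 (X = (486 - 229)/((9 + 0) + 613) = 257/(9 + 613) = 257/622 ≈ 0.41318)
X*J(29) = 257*(-19/29)/622 = 257*(-19*1/29)/622 = (257/622)*(-19/29) = -4883/18038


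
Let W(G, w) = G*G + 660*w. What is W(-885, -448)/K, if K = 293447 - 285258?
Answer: 487545/8189 ≈ 59.537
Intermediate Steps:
W(G, w) = G² + 660*w
K = 8189
W(-885, -448)/K = ((-885)² + 660*(-448))/8189 = (783225 - 295680)*(1/8189) = 487545*(1/8189) = 487545/8189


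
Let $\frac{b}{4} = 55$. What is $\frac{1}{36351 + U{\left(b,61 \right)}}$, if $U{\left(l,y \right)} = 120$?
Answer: $\frac{1}{36471} \approx 2.7419 \cdot 10^{-5}$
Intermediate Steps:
$b = 220$ ($b = 4 \cdot 55 = 220$)
$\frac{1}{36351 + U{\left(b,61 \right)}} = \frac{1}{36351 + 120} = \frac{1}{36471}$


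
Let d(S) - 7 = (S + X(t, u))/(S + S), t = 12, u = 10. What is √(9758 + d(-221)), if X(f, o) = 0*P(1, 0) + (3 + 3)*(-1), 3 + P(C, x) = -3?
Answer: √1907829794/442 ≈ 98.821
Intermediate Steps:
P(C, x) = -6 (P(C, x) = -3 - 3 = -6)
X(f, o) = -6 (X(f, o) = 0*(-6) + (3 + 3)*(-1) = 0 + 6*(-1) = 0 - 6 = -6)
d(S) = 7 + (-6 + S)/(2*S) (d(S) = 7 + (S - 6)/(S + S) = 7 + (-6 + S)/((2*S)) = 7 + (-6 + S)*(1/(2*S)) = 7 + (-6 + S)/(2*S))
√(9758 + d(-221)) = √(9758 + (15/2 - 3/(-221))) = √(9758 + (15/2 - 3*(-1/221))) = √(9758 + (15/2 + 3/221)) = √(9758 + 3321/442) = √(4316357/442) = √1907829794/442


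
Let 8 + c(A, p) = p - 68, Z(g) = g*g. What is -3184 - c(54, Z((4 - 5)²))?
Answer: -3109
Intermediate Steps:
Z(g) = g²
c(A, p) = -76 + p (c(A, p) = -8 + (p - 68) = -8 + (-68 + p) = -76 + p)
-3184 - c(54, Z((4 - 5)²)) = -3184 - (-76 + ((4 - 5)²)²) = -3184 - (-76 + ((-1)²)²) = -3184 - (-76 + 1²) = -3184 - (-76 + 1) = -3184 - 1*(-75) = -3184 + 75 = -3109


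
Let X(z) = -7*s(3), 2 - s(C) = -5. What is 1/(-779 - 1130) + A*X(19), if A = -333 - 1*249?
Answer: 54440861/1909 ≈ 28518.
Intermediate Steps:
A = -582 (A = -333 - 249 = -582)
s(C) = 7 (s(C) = 2 - 1*(-5) = 2 + 5 = 7)
X(z) = -49 (X(z) = -7*7 = -49)
1/(-779 - 1130) + A*X(19) = 1/(-779 - 1130) - 582*(-49) = 1/(-1909) + 28518 = -1/1909 + 28518 = 54440861/1909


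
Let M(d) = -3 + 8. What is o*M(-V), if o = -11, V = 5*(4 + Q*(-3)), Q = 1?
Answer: -55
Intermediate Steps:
V = 5 (V = 5*(4 + 1*(-3)) = 5*(4 - 3) = 5*1 = 5)
M(d) = 5
o*M(-V) = -11*5 = -55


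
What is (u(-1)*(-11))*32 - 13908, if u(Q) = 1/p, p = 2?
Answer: -14084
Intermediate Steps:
u(Q) = ½ (u(Q) = 1/2 = ½)
(u(-1)*(-11))*32 - 13908 = ((½)*(-11))*32 - 13908 = -11/2*32 - 13908 = -176 - 13908 = -14084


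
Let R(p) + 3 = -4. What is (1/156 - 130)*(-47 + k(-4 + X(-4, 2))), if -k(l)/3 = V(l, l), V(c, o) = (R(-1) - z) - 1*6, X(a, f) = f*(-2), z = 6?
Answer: -101395/78 ≈ -1299.9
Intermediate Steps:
R(p) = -7 (R(p) = -3 - 4 = -7)
X(a, f) = -2*f
V(c, o) = -19 (V(c, o) = (-7 - 1*6) - 1*6 = (-7 - 6) - 6 = -13 - 6 = -19)
k(l) = 57 (k(l) = -3*(-19) = 57)
(1/156 - 130)*(-47 + k(-4 + X(-4, 2))) = (1/156 - 130)*(-47 + 57) = (1/156 - 130)*10 = -20279/156*10 = -101395/78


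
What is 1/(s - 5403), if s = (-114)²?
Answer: 1/7593 ≈ 0.00013170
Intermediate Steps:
s = 12996
1/(s - 5403) = 1/(12996 - 5403) = 1/7593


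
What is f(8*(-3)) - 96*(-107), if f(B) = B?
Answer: 10248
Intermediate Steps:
f(8*(-3)) - 96*(-107) = 8*(-3) - 96*(-107) = -24 + 10272 = 10248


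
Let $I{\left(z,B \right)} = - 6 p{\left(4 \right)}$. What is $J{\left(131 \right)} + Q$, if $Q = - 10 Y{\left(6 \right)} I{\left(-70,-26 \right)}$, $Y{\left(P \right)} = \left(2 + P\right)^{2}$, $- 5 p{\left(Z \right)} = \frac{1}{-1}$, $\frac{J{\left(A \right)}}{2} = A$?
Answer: $1030$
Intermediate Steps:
$J{\left(A \right)} = 2 A$
$p{\left(Z \right)} = \frac{1}{5}$ ($p{\left(Z \right)} = - \frac{1}{5 \left(-1\right)} = \left(- \frac{1}{5}\right) \left(-1\right) = \frac{1}{5}$)
$I{\left(z,B \right)} = - \frac{6}{5}$ ($I{\left(z,B \right)} = \left(-6\right) \frac{1}{5} = - \frac{6}{5}$)
$Q = 768$ ($Q = - 10 \left(2 + 6\right)^{2} \left(- \frac{6}{5}\right) = - 10 \cdot 8^{2} \left(- \frac{6}{5}\right) = \left(-10\right) 64 \left(- \frac{6}{5}\right) = \left(-640\right) \left(- \frac{6}{5}\right) = 768$)
$J{\left(131 \right)} + Q = 2 \cdot 131 + 768 = 262 + 768 = 1030$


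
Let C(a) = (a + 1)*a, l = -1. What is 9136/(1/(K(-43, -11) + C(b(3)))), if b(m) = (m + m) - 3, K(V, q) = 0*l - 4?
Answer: 73088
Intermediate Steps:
K(V, q) = -4 (K(V, q) = 0*(-1) - 4 = 0 - 4 = -4)
b(m) = -3 + 2*m (b(m) = 2*m - 3 = -3 + 2*m)
C(a) = a*(1 + a) (C(a) = (1 + a)*a = a*(1 + a))
9136/(1/(K(-43, -11) + C(b(3)))) = 9136/(1/(-4 + (-3 + 2*3)*(1 + (-3 + 2*3)))) = 9136/(1/(-4 + (-3 + 6)*(1 + (-3 + 6)))) = 9136/(1/(-4 + 3*(1 + 3))) = 9136/(1/(-4 + 3*4)) = 9136/(1/(-4 + 12)) = 9136/(1/8) = 9136/(⅛) = 9136*8 = 73088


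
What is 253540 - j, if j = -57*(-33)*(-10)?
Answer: 272350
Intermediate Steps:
j = -18810 (j = 1881*(-10) = -18810)
253540 - j = 253540 - 1*(-18810) = 253540 + 18810 = 272350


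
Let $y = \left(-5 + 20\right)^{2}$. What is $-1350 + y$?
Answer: $-1125$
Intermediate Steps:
$y = 225$ ($y = 15^{2} = 225$)
$-1350 + y = -1350 + 225 = -1125$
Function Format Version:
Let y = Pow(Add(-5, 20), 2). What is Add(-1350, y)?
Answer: -1125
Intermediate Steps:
y = 225 (y = Pow(15, 2) = 225)
Add(-1350, y) = Add(-1350, 225) = -1125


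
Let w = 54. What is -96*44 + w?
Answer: -4170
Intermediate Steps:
-96*44 + w = -96*44 + 54 = -4224 + 54 = -4170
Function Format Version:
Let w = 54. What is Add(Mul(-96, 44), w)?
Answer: -4170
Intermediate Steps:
Add(Mul(-96, 44), w) = Add(Mul(-96, 44), 54) = Add(-4224, 54) = -4170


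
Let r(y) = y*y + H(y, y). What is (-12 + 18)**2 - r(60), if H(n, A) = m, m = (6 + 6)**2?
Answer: -3708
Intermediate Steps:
m = 144 (m = 12**2 = 144)
H(n, A) = 144
r(y) = 144 + y**2 (r(y) = y*y + 144 = y**2 + 144 = 144 + y**2)
(-12 + 18)**2 - r(60) = (-12 + 18)**2 - (144 + 60**2) = 6**2 - (144 + 3600) = 36 - 1*3744 = 36 - 3744 = -3708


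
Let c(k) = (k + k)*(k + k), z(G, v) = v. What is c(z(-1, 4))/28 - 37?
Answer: -243/7 ≈ -34.714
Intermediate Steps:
c(k) = 4*k² (c(k) = (2*k)*(2*k) = 4*k²)
c(z(-1, 4))/28 - 37 = (4*4²)/28 - 37 = (4*16)*(1/28) - 37 = 64*(1/28) - 37 = 16/7 - 37 = -243/7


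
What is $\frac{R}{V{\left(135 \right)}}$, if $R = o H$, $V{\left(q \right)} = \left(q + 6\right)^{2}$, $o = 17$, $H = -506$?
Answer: $- \frac{8602}{19881} \approx -0.43267$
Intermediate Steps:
$V{\left(q \right)} = \left(6 + q\right)^{2}$
$R = -8602$ ($R = 17 \left(-506\right) = -8602$)
$\frac{R}{V{\left(135 \right)}} = - \frac{8602}{\left(6 + 135\right)^{2}} = - \frac{8602}{141^{2}} = - \frac{8602}{19881}$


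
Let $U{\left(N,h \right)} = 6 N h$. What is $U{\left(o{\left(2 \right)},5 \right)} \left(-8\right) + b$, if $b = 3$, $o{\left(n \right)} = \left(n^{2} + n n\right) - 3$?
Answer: $-1197$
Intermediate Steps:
$o{\left(n \right)} = -3 + 2 n^{2}$ ($o{\left(n \right)} = \left(n^{2} + n^{2}\right) - 3 = 2 n^{2} - 3 = -3 + 2 n^{2}$)
$U{\left(N,h \right)} = 6 N h$
$U{\left(o{\left(2 \right)},5 \right)} \left(-8\right) + b = 6 \left(-3 + 2 \cdot 2^{2}\right) 5 \left(-8\right) + 3 = 6 \left(-3 + 2 \cdot 4\right) 5 \left(-8\right) + 3 = 6 \left(-3 + 8\right) 5 \left(-8\right) + 3 = 6 \cdot 5 \cdot 5 \left(-8\right) + 3 = 150 \left(-8\right) + 3 = -1200 + 3 = -1197$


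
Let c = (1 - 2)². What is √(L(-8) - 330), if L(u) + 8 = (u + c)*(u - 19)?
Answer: I*√149 ≈ 12.207*I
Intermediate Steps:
c = 1 (c = (-1)² = 1)
L(u) = -8 + (1 + u)*(-19 + u) (L(u) = -8 + (u + 1)*(u - 19) = -8 + (1 + u)*(-19 + u))
√(L(-8) - 330) = √((-27 + (-8)² - 18*(-8)) - 330) = √((-27 + 64 + 144) - 330) = √(181 - 330) = √(-149) = I*√149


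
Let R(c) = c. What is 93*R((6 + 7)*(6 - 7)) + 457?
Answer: -752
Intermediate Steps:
93*R((6 + 7)*(6 - 7)) + 457 = 93*((6 + 7)*(6 - 7)) + 457 = 93*(13*(-1)) + 457 = 93*(-13) + 457 = -1209 + 457 = -752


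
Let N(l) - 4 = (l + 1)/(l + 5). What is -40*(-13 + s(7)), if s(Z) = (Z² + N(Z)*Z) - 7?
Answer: -7400/3 ≈ -2466.7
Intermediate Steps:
N(l) = 4 + (1 + l)/(5 + l) (N(l) = 4 + (l + 1)/(l + 5) = 4 + (1 + l)/(5 + l))
s(Z) = -7 + Z² + Z*(21 + 5*Z)/(5 + Z) (s(Z) = (Z² + ((21 + 5*Z)/(5 + Z))*Z) - 7 = (Z² + Z*(21 + 5*Z)/(5 + Z)) - 7 = -7 + Z² + Z*(21 + 5*Z)/(5 + Z))
-40*(-13 + s(7)) = -40*(-13 + (-35 + 7³ + 10*7² + 14*7)/(5 + 7)) = -40*(-13 + (-35 + 343 + 10*49 + 98)/12) = -40*(-13 + (-35 + 343 + 490 + 98)/12) = -40*(-13 + (1/12)*896) = -40*(-13 + 224/3) = -40*185/3 = -7400/3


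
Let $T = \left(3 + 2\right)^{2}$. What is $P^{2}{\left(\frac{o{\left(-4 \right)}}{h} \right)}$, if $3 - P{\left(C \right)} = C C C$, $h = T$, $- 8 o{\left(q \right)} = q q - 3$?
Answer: $\frac{576105460826809}{64000000000000} \approx 9.0016$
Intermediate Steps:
$o{\left(q \right)} = \frac{3}{8} - \frac{q^{2}}{8}$ ($o{\left(q \right)} = - \frac{q q - 3}{8} = - \frac{q^{2} - 3}{8} = - \frac{-3 + q^{2}}{8} = \frac{3}{8} - \frac{q^{2}}{8}$)
$T = 25$ ($T = 5^{2} = 25$)
$h = 25$
$P{\left(C \right)} = 3 - C^{3}$ ($P{\left(C \right)} = 3 - C C C = 3 - C^{2} C = 3 - C^{3}$)
$P^{2}{\left(\frac{o{\left(-4 \right)}}{h} \right)} = \left(3 - \left(\frac{\frac{3}{8} - \frac{\left(-4\right)^{2}}{8}}{25}\right)^{3}\right)^{2} = \left(3 - \left(\left(\frac{3}{8} - 2\right) \frac{1}{25}\right)^{3}\right)^{2} = \left(3 - \left(\left(- \frac{13}{8}\right) \frac{1}{25}\right)^{3}\right)^{2} = \left(3 - \left(- \frac{13}{200}\right)^{3}\right)^{2} = \left(3 - - \frac{2197}{8000000}\right)^{2} = \left(3 + \frac{2197}{8000000}\right)^{2} = \left(\frac{24002197}{8000000}\right)^{2} = \frac{576105460826809}{64000000000000}$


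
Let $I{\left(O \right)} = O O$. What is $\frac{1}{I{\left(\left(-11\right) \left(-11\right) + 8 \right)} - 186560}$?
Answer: $- \frac{1}{169919} \approx -5.8852 \cdot 10^{-6}$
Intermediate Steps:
$I{\left(O \right)} = O^{2}$
$\frac{1}{I{\left(\left(-11\right) \left(-11\right) + 8 \right)} - 186560} = \frac{1}{\left(\left(-11\right) \left(-11\right) + 8\right)^{2} - 186560} = \frac{1}{\left(121 + 8\right)^{2} - 186560} = \frac{1}{129^{2} - 186560} = \frac{1}{16641 - 186560} = \frac{1}{-169919} = - \frac{1}{169919}$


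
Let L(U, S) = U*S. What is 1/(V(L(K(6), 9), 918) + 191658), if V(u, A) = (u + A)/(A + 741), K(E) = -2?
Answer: 553/105987174 ≈ 5.2176e-6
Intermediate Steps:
L(U, S) = S*U
V(u, A) = (A + u)/(741 + A)
1/(V(L(K(6), 9), 918) + 191658) = 1/((918 + 9*(-2))/(741 + 918) + 191658) = 1/((918 - 18)/1659 + 191658) = 1/((1/1659)*900 + 191658) = 1/(300/553 + 191658) = 1/(105987174/553) = 553/105987174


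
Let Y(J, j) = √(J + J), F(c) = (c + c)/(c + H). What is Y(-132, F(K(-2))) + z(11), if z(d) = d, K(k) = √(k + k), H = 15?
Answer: 11 + 2*I*√66 ≈ 11.0 + 16.248*I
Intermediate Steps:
K(k) = √2*√k (K(k) = √(2*k) = √2*√k)
F(c) = 2*c/(15 + c) (F(c) = (c + c)/(c + 15) = (2*c)/(15 + c) = 2*c/(15 + c))
Y(J, j) = √2*√J (Y(J, j) = √(2*J) = √2*√J)
Y(-132, F(K(-2))) + z(11) = √2*√(-132) + 11 = √2*(2*I*√33) + 11 = 2*I*√66 + 11 = 11 + 2*I*√66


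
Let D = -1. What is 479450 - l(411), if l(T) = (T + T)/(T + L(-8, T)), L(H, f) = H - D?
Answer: 96848489/202 ≈ 4.7945e+5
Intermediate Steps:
L(H, f) = 1 + H (L(H, f) = H - 1*(-1) = H + 1 = 1 + H)
l(T) = 2*T/(-7 + T) (l(T) = (T + T)/(T + (1 - 8)) = (2*T)/(T - 7) = (2*T)/(-7 + T) = 2*T/(-7 + T))
479450 - l(411) = 479450 - 2*411/(-7 + 411) = 479450 - 2*411/404 = 479450 - 1*411/202 = 479450 - 411/202 = 96848489/202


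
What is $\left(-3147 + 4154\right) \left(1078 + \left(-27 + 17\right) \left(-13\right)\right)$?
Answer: $1216456$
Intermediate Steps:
$\left(-3147 + 4154\right) \left(1078 + \left(-27 + 17\right) \left(-13\right)\right) = 1007 \left(1078 - -130\right) = 1007 \left(1078 + 130\right) = 1007 \cdot 1208 = 1216456$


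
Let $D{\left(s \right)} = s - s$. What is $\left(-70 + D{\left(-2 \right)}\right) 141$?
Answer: $-9870$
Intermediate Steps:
$D{\left(s \right)} = 0$
$\left(-70 + D{\left(-2 \right)}\right) 141 = \left(-70 + 0\right) 141 = \left(-70\right) 141 = -9870$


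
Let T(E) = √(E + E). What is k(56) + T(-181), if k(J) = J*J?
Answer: 3136 + I*√362 ≈ 3136.0 + 19.026*I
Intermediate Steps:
k(J) = J²
T(E) = √2*√E (T(E) = √(2*E) = √2*√E)
k(56) + T(-181) = 56² + √2*√(-181) = 3136 + √2*(I*√181) = 3136 + I*√362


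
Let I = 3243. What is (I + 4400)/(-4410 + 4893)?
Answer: 7643/483 ≈ 15.824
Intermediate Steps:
(I + 4400)/(-4410 + 4893) = (3243 + 4400)/(-4410 + 4893) = 7643/483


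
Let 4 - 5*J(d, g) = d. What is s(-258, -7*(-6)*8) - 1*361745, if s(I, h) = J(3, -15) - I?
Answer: -1807434/5 ≈ -3.6149e+5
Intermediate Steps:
J(d, g) = ⅘ - d/5
s(I, h) = ⅕ - I (s(I, h) = (⅘ - ⅕*3) - I = (⅘ - ⅗) - I = ⅕ - I)
s(-258, -7*(-6)*8) - 1*361745 = (⅕ - 1*(-258)) - 1*361745 = (⅕ + 258) - 361745 = 1291/5 - 361745 = -1807434/5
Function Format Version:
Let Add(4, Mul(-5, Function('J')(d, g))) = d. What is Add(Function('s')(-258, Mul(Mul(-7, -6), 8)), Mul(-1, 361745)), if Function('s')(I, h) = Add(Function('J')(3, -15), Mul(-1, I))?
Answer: Rational(-1807434, 5) ≈ -3.6149e+5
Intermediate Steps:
Function('J')(d, g) = Add(Rational(4, 5), Mul(Rational(-1, 5), d))
Function('s')(I, h) = Add(Rational(1, 5), Mul(-1, I)) (Function('s')(I, h) = Add(Add(Rational(4, 5), Mul(Rational(-1, 5), 3)), Mul(-1, I)) = Add(Add(Rational(4, 5), Rational(-3, 5)), Mul(-1, I)) = Add(Rational(1, 5), Mul(-1, I)))
Add(Function('s')(-258, Mul(Mul(-7, -6), 8)), Mul(-1, 361745)) = Add(Add(Rational(1, 5), Mul(-1, -258)), Mul(-1, 361745)) = Add(Add(Rational(1, 5), 258), -361745) = Add(Rational(1291, 5), -361745) = Rational(-1807434, 5)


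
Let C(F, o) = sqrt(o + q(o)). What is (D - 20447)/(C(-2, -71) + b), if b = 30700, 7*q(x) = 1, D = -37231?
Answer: -1549375275/824678812 + 28839*I*sqrt(217)/824678812 ≈ -1.8788 + 0.00051514*I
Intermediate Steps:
q(x) = 1/7 (q(x) = (1/7)*1 = 1/7)
C(F, o) = sqrt(1/7 + o) (C(F, o) = sqrt(o + 1/7) = sqrt(1/7 + o))
(D - 20447)/(C(-2, -71) + b) = (-37231 - 20447)/(sqrt(7 + 49*(-71))/7 + 30700) = -57678/(sqrt(7 - 3479)/7 + 30700) = -57678/(sqrt(-3472)/7 + 30700) = -57678/((4*I*sqrt(217))/7 + 30700) = -57678/(4*I*sqrt(217)/7 + 30700) = -57678/(30700 + 4*I*sqrt(217)/7)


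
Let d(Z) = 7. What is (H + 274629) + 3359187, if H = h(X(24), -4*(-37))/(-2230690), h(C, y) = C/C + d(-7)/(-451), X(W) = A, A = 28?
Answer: 1827884286440298/503020595 ≈ 3.6338e+6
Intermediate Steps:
X(W) = 28
h(C, y) = 444/451 (h(C, y) = C/C + 7/(-451) = 1 + 7*(-1/451) = 1 - 7/451 = 444/451)
H = -222/503020595 (H = (444/451)/(-2230690) = (444/451)*(-1/2230690) = -222/503020595 ≈ -4.4133e-7)
(H + 274629) + 3359187 = (-222/503020595 + 274629) + 3359187 = 138144042984033/503020595 + 3359187 = 1827884286440298/503020595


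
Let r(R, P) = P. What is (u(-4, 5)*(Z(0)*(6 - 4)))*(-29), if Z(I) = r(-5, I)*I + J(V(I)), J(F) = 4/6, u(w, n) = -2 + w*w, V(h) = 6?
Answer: -1624/3 ≈ -541.33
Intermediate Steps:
u(w, n) = -2 + w²
J(F) = ⅔ (J(F) = 4*(⅙) = ⅔)
Z(I) = ⅔ + I² (Z(I) = I*I + ⅔ = I² + ⅔ = ⅔ + I²)
(u(-4, 5)*(Z(0)*(6 - 4)))*(-29) = ((-2 + (-4)²)*((⅔ + 0²)*(6 - 4)))*(-29) = ((-2 + 16)*((⅔ + 0)*2))*(-29) = (14*((⅔)*2))*(-29) = (14*(4/3))*(-29) = (56/3)*(-29) = -1624/3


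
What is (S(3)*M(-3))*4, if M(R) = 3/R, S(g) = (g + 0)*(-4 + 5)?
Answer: -12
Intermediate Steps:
S(g) = g (S(g) = g*1 = g)
(S(3)*M(-3))*4 = (3*(3/(-3)))*4 = (3*(3*(-⅓)))*4 = (3*(-1))*4 = -3*4 = -12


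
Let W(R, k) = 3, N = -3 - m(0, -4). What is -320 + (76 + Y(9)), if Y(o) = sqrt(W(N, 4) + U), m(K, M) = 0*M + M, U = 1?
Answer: -242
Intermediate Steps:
m(K, M) = M (m(K, M) = 0 + M = M)
N = 1 (N = -3 - 1*(-4) = -3 + 4 = 1)
Y(o) = 2 (Y(o) = sqrt(3 + 1) = sqrt(4) = 2)
-320 + (76 + Y(9)) = -320 + (76 + 2) = -320 + 78 = -242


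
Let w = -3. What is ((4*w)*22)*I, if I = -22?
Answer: 5808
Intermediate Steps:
((4*w)*22)*I = ((4*(-3))*22)*(-22) = -12*22*(-22) = -264*(-22) = 5808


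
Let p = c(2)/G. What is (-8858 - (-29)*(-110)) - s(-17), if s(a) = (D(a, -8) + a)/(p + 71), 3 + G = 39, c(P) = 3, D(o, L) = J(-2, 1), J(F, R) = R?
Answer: -10276752/853 ≈ -12048.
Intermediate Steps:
D(o, L) = 1
G = 36 (G = -3 + 39 = 36)
p = 1/12 (p = 3/36 = 3*(1/36) = 1/12 ≈ 0.083333)
s(a) = 12/853 + 12*a/853 (s(a) = (1 + a)/(1/12 + 71) = (1 + a)/(853/12) = (1 + a)*(12/853) = 12/853 + 12*a/853)
(-8858 - (-29)*(-110)) - s(-17) = (-8858 - (-29)*(-110)) - (12/853 + (12/853)*(-17)) = (-8858 - 1*3190) - (12/853 - 204/853) = (-8858 - 3190) - 1*(-192/853) = -12048 + 192/853 = -10276752/853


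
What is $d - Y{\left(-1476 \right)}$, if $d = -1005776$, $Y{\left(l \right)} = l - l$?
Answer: $-1005776$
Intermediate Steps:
$Y{\left(l \right)} = 0$
$d - Y{\left(-1476 \right)} = -1005776 - 0 = -1005776 + 0 = -1005776$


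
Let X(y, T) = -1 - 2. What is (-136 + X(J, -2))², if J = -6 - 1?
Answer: 19321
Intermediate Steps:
J = -7
X(y, T) = -3
(-136 + X(J, -2))² = (-136 - 3)² = (-139)² = 19321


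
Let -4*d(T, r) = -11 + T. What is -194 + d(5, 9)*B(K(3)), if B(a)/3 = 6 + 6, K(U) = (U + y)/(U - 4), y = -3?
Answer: -140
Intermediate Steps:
d(T, r) = 11/4 - T/4 (d(T, r) = -(-11 + T)/4 = 11/4 - T/4)
K(U) = (-3 + U)/(-4 + U) (K(U) = (U - 3)/(U - 4) = (-3 + U)/(-4 + U))
B(a) = 36 (B(a) = 3*(6 + 6) = 3*12 = 36)
-194 + d(5, 9)*B(K(3)) = -194 + (11/4 - ¼*5)*36 = -194 + (11/4 - 5/4)*36 = -194 + (3/2)*36 = -194 + 54 = -140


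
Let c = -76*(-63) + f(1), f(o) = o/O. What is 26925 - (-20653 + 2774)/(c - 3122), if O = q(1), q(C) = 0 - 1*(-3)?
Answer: 134651712/4999 ≈ 26936.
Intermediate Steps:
q(C) = 3 (q(C) = 0 + 3 = 3)
O = 3
f(o) = o/3
c = 14365/3 (c = -76*(-63) + (1/3)*1 = 4788 + 1/3 = 14365/3 ≈ 4788.3)
26925 - (-20653 + 2774)/(c - 3122) = 26925 - (-20653 + 2774)/(14365/3 - 3122) = 26925 - (-17879)/4999/3 = 26925 - (-17879)*3/4999 = 26925 - 1*(-53637/4999) = 26925 + 53637/4999 = 134651712/4999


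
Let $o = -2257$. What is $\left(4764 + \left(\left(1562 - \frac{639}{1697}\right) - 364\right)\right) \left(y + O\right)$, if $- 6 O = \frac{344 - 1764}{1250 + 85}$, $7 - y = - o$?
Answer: $- \frac{18231701372500}{1359297} \approx -1.3413 \cdot 10^{7}$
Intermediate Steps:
$y = -2250$ ($y = 7 - \left(-1\right) \left(-2257\right) = 7 - 2257 = -2250$)
$O = \frac{142}{801}$ ($O = - \frac{\left(344 - 1764\right) \frac{1}{1250 + 85}}{6} = - \frac{\left(-1420\right) \frac{1}{1335}}{6} = \left(- \frac{1}{6}\right) \left(- \frac{284}{267}\right) = \frac{142}{801} \approx 0.17728$)
$\left(4764 + \left(\left(1562 - \frac{639}{1697}\right) - 364\right)\right) \left(y + O\right) = \left(4764 + \left(\left(1562 - \frac{639}{1697}\right) - 364\right)\right) \left(-2250 + \frac{142}{801}\right) = \left(4764 + \left(\left(1562 - \frac{639}{1697}\right) - 364\right)\right) \left(- \frac{1802108}{801}\right) = \left(4764 + \left(\frac{2650075}{1697} - 364\right)\right) \left(- \frac{1802108}{801}\right) = \left(4764 + \frac{2032367}{1697}\right) \left(- \frac{1802108}{801}\right) = \frac{10116875}{1697} \left(- \frac{1802108}{801}\right) = - \frac{18231701372500}{1359297}$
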